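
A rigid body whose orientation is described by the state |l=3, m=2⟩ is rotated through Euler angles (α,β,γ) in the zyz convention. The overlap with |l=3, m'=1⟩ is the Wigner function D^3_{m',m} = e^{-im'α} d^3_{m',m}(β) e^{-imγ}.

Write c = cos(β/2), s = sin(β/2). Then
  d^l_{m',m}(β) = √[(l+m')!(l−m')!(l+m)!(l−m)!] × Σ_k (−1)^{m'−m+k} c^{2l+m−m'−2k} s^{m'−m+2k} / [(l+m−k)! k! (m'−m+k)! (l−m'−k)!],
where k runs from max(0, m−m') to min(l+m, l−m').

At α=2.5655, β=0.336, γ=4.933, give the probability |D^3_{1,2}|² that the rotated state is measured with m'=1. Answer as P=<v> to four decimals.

P=0.2155

D^3_{1,2}(2.5655,0.336,4.933) = e^{-i·1·2.5655}·d^3_{1,2}(0.336)·e^{-i·2·4.933}. Compute d first:
c=cos(0.336/2)=0.985921, s=sin(0.336/2)=0.167211; N=√[24·2·120·1]=75.894664
Admissible k: 1..2 (factorial args all ≥0)
  k=1: (−1)^0·75.8947/(24)·0.9859^5·0.1672^1 = +0.492578
  k=2: (−1)^1·75.8947/(12)·0.9859^3·0.1672^3 = -0.028337
d^3_{1,2}(0.336) = +0.492578 -0.028337 = +0.464242
|D^3_{1,2}|² = |d^3_{1,2}(β)|² = (+0.464242)² = 0.215520 (the z-rotation phases have unit modulus)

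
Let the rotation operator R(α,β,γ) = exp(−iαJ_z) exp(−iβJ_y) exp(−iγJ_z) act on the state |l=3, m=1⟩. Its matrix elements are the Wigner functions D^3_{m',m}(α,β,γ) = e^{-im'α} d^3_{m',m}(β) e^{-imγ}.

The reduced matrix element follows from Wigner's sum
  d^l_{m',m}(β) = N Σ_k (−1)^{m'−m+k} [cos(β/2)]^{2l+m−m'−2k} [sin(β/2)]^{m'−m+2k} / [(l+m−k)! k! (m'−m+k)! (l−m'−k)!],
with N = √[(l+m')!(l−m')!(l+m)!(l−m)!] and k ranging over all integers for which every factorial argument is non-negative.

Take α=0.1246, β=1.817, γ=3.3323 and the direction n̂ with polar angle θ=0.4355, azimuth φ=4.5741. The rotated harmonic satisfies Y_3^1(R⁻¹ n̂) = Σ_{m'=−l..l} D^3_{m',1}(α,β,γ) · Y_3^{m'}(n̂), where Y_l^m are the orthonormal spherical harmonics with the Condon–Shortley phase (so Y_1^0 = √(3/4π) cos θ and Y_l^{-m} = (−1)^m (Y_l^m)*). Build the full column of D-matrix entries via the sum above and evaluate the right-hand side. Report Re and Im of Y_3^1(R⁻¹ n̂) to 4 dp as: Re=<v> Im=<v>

Re=0.1372 Im=0.0358

Need the full column D^3_{m',1} for m'=−3..3 at α=0.1246, β=1.817, γ=3.3323.
cos(β/2)=0.614929, sin(β/2)=0.788582
d^3_{-3,1}: single k=4 term ⇒ +0.566349;  D = -0.556882-0.103116i
d^3_{-2,1}: k∈[3..4] ⇒ +0.721185 -0.593007 = +0.128177;  D = -0.127958-0.007493i
d^3_{-1,1}: k∈[2..4] ⇒ +0.533514 -1.169845 +0.240482 = -0.395849;  D = +0.394984-0.026149i
d^3_{0,1}: k∈[1..3] ⇒ +0.240195 -1.185028 +0.649607 = -0.295226;  D = +0.289873-0.055961i
d^3_{1,1}: k∈[0..2] ⇒ +0.054069 -0.711352 +0.877384 = +0.220101;  D = -0.209250+0.068255i
d^3_{2,1}: k∈[0..1] ⇒ -0.219267 +0.721185 = +0.501918;  D = -0.454131+0.213745i
d^3_{3,1}: single k=0 term ⇒ +0.344382;  D = -0.290952+0.184244i
Y_3^{m'}(θ=0.4355,φ=4.5741) and Σ D·Y over m':
  (-0.5569-0.1031i)·(+0.0126-0.0287i)  (-0.1280-0.0075i)·(-0.1586-0.0450i)  (+0.3950-0.0261i)·(-0.0585+0.4200i)  (+0.2899-0.0560i)·(+0.3756+0.0000i)  (-0.2093+0.0683i)·(+0.0585+0.4200i)  (-0.4541+0.2137i)·(-0.1586+0.0450i)  (-0.2910+0.1842i)·(-0.0126-0.0287i)
Y_3^1(R⁻¹ n̂) = +0.137225+0.035774i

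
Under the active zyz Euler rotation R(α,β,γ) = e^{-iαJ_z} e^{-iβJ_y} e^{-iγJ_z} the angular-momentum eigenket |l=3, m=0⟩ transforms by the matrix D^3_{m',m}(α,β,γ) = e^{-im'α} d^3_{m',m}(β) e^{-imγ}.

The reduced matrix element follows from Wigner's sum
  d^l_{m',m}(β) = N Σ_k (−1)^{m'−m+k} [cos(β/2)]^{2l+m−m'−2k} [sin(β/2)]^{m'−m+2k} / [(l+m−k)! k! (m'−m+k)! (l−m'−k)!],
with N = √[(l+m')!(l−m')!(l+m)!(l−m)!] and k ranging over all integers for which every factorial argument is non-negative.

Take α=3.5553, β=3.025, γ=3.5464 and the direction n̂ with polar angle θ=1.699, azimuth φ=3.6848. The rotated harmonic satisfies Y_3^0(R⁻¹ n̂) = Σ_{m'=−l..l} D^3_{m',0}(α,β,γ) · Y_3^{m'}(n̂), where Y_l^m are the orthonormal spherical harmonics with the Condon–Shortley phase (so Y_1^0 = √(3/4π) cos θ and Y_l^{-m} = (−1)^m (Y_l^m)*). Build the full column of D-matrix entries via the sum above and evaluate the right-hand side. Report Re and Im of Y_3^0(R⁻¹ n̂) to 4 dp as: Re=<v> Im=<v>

Re=-0.2440 Im=0.0000

Need the full column D^3_{m',0} for m'=−3..3 at α=3.5553, β=3.025, γ=3.5464.
cos(β/2)=0.058263, sin(β/2)=0.998301
d^3_{-3,0}: single k=3 term ⇒ +0.000880;  D = -0.000285-0.000833i
d^3_{-2,0}: k∈[2..3] ⇒ +0.000063 -0.018467 = -0.018404;  D = -0.012456-0.013549i
d^3_{-1,0}: k∈[1..3] ⇒ +0.000002 -0.002045 +0.200122 = +0.198079;  D = -0.181368-0.079629i
d^3_{0,0}: k∈[0..3] ⇒ +0.000000 -0.000103 +0.030344 -0.989851 = -0.959610;  D = -0.959610+0.000000i
d^3_{1,0}: k∈[0..2] ⇒ -0.000002 +0.002045 -0.200122 = -0.198079;  D = +0.181368-0.079629i
d^3_{2,0}: k∈[0..1] ⇒ +0.000063 -0.018467 = -0.018404;  D = -0.012456+0.013549i
d^3_{3,0}: single k=0 term ⇒ -0.000880;  D = +0.000285-0.000833i
Y_3^{m'}(θ=1.699,φ=3.6848) and Σ D·Y over m':
  (-0.0003-0.0008i)·(+0.0239+0.4063i)  (-0.0125-0.0135i)·(-0.0599+0.1137i)  (-0.1814-0.0796i)·(+0.2520-0.1521i)  (-0.9596+0.0000i)·(+0.1392+0.0000i)  (+0.1814-0.0796i)·(-0.2520-0.1521i)  (-0.0125+0.0135i)·(-0.0599-0.1137i)  (+0.0003-0.0008i)·(-0.0239+0.4063i)
Y_3^0(R⁻¹ n̂) = -0.244000-0.000000i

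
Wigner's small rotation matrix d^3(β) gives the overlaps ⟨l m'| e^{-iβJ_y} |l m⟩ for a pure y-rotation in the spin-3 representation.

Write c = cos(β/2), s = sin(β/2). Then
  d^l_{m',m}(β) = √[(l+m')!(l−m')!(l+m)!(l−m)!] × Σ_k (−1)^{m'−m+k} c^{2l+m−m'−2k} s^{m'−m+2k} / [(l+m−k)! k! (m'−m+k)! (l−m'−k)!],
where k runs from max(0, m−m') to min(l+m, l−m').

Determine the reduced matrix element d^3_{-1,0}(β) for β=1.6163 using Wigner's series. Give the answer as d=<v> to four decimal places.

d=-0.4281

d^3_{-1,0}(β=1.6163) via Wigner's sum:
With c≡cos(β/2)=0.690837 and s≡sin(β/2)=0.723010, N=[2·24·6·6]^{1/2}=41.569219
The bounds max(0,m−m')=1 and min(l+m,l−m')=3 give 3 terms
  k=1: (−1)^0·41.5692/(12)·0.6908^5·0.7230^1 = +0.394107
  k=2: (−1)^1·41.5692/(4)·0.6908^3·0.7230^3 = -1.295008
  k=3: (−1)^2·41.5692/(12)·0.6908^1·0.7230^5 = +0.472812
d^3_{-1,0}(1.6163) = +0.394107 -1.295008 +0.472812 = -0.428089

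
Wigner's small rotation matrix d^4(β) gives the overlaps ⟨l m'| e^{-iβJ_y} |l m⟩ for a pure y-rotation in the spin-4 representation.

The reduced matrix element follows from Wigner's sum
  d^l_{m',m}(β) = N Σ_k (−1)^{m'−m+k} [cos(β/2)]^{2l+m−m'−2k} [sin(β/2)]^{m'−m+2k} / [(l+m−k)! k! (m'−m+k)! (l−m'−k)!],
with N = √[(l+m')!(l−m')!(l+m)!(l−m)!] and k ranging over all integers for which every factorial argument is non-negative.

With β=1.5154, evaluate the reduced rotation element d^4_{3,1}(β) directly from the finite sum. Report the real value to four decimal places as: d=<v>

d^4_{3,1}(β=1.5154) via Wigner's sum:
With c≡cos(β/2)=0.726419 and s≡sin(β/2)=0.687253, N=[5040·1·120·6]^{1/2}=1904.940944
k: max(0,(1)−(3))=0 … min(4+(1),4−(3))=1
  k=0: (−1)^2·1904.9409/(240)·0.7264^6·0.6873^2 = +0.550839
  k=1: (−1)^3·1904.9409/(144)·0.7264^4·0.6873^4 = -0.821736
d^4_{3,1}(1.5154) = +0.550839 -0.821736 = -0.270897

d=-0.2709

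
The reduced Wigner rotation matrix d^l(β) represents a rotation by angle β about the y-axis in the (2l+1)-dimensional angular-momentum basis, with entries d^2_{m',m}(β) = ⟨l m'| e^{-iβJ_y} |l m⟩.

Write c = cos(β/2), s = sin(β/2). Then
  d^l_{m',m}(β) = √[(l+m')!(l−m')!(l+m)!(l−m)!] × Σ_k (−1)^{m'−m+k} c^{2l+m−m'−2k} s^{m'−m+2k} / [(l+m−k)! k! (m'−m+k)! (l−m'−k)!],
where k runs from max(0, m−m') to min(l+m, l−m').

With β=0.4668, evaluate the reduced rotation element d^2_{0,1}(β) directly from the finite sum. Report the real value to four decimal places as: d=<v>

d=0.4922

d^2_{0,1}(β=0.4668) via Wigner's sum:
Half-angle: c=0.972886, s=0.231287. N=√(2·2·6·1)=4.898979
k: max(0,(1)−(0))=1 … min(2+(1),2−(0))=2
  k=1: (−1)^0·4.8990/(2)·0.9729^3·0.2313^1 = +0.521689
  k=2: (−1)^1·4.8990/(2)·0.9729^1·0.2313^3 = -0.029484
d^2_{0,1}(0.4668) = +0.521689 -0.029484 = +0.492205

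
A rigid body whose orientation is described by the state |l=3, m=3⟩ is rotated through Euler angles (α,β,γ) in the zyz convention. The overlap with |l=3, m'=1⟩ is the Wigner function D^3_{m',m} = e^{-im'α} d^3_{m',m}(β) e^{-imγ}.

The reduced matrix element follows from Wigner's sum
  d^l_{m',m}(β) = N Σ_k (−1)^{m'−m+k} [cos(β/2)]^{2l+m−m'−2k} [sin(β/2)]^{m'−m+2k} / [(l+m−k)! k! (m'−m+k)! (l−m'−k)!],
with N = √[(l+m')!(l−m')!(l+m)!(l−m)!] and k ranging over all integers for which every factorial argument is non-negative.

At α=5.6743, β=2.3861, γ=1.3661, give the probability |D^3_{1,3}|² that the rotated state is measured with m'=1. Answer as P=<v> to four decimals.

P=0.0038

D^3_{1,3}(5.6743,2.3861,1.3661) = e^{-i·1·5.6743}·d^3_{1,3}(2.3861)·e^{-i·3·1.3661}. Compute d first:
c=cos(2.3861/2)=0.368827, s=sin(2.3861/2)=0.929498; N=√[24·2·720·1]=185.903201
The bounds max(0,m−m')=2 and min(l+m,l−m')=2 give 1 term
  k=2: (−1)^0·185.9032/(48)·0.3688^4·0.9295^2 = +0.061920
d^3_{1,3}(2.3861) = +0.061920
|D^3_{1,3}|² = |d^3_{1,3}(β)|² = (+0.061920)² = 0.003834 (the z-rotation phases have unit modulus)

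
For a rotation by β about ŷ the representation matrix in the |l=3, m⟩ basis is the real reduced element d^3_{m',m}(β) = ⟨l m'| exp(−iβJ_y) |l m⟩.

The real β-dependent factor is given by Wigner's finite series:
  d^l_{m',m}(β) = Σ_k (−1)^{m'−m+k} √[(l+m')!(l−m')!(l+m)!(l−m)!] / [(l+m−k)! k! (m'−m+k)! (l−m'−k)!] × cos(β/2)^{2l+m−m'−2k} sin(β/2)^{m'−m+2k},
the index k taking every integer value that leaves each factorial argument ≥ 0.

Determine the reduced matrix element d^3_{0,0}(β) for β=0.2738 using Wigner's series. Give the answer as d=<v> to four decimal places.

d=0.7868

d^3_{0,0}(β=0.2738) via Wigner's sum:
With c≡cos(β/2)=0.990644 and s≡sin(β/2)=0.136473, N=[6·6·6·6]^{1/2}=36.000000
k∈{0,1,2,3} keeps every argument non-negative
  k=0: (−1)^0·36.0000/(36)·0.9906^6·0.1365^0 = +0.945160
  k=1: (−1)^1·36.0000/(4)·0.9906^4·0.1365^2 = -0.161438
  k=2: (−1)^2·36.0000/(4)·0.9906^2·0.1365^4 = +0.003064
  k=3: (−1)^3·36.0000/(36)·0.9906^0·0.1365^6 = -0.000006
d^3_{0,0}(0.2738) = +0.945160 -0.161438 +0.003064 -0.000006 = +0.786779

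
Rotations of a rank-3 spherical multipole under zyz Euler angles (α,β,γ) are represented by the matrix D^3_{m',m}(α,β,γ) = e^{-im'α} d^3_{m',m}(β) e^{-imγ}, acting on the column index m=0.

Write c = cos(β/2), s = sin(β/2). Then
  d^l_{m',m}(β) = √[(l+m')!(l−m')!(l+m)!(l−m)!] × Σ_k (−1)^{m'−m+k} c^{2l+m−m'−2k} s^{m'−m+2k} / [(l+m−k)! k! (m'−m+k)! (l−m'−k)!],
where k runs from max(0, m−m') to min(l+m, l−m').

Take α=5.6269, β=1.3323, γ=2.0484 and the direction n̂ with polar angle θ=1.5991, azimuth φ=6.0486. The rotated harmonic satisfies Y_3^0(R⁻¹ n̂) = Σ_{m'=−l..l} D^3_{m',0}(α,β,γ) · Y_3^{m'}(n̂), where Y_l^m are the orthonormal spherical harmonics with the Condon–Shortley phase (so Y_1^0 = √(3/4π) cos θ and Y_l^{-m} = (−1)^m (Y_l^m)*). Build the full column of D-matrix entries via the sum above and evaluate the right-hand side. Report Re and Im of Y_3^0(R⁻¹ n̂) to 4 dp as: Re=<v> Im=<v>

Re=0.2848 Im=0.0000

Need the full column D^3_{m',0} for m'=−3..3 at α=5.6269, β=1.3323, γ=2.0484.
cos(β/2)=0.786207, sin(β/2)=0.617964
d^3_{-3,0}: single k=3 term ⇒ +0.512878;  D = -0.198807-0.472778i
d^3_{-2,0}: k∈[2..3] ⇒ +0.799159 -0.493726 = +0.305433;  D = +0.077997-0.295307i
d^3_{-1,0}: k∈[1..3] ⇒ +0.643039 -1.191821 +0.245438 = -0.303344;  D = -0.240328+0.185094i
d^3_{0,0}: k∈[0..3] ⇒ +0.236168 -1.313153 +0.811274 -0.055690 = -0.321401;  D = -0.321401+0.000000i
d^3_{1,0}: k∈[0..2] ⇒ -0.643039 +1.191821 -0.245438 = +0.303344;  D = +0.240328+0.185094i
d^3_{2,0}: k∈[0..1] ⇒ +0.799159 -0.493726 = +0.305433;  D = +0.077997+0.295307i
d^3_{3,0}: single k=0 term ⇒ -0.512878;  D = +0.198807-0.472778i
Y_3^{m'}(θ=1.5991,φ=6.0486) and Σ D·Y over m':
  (-0.1988-0.4728i)·(+0.3177+0.2697i)  (+0.0780-0.2953i)·(-0.0258-0.0131i)  (-0.2403+0.1851i)·(-0.3129-0.0748i)  (-0.3214+0.0000i)·(+0.0316+0.0000i)  (+0.2403+0.1851i)·(+0.3129-0.0748i)  (+0.0780+0.2953i)·(-0.0258+0.0131i)  (+0.1988-0.4728i)·(-0.3177+0.2697i)
Y_3^0(R⁻¹ n̂) = +0.284843+0.000000i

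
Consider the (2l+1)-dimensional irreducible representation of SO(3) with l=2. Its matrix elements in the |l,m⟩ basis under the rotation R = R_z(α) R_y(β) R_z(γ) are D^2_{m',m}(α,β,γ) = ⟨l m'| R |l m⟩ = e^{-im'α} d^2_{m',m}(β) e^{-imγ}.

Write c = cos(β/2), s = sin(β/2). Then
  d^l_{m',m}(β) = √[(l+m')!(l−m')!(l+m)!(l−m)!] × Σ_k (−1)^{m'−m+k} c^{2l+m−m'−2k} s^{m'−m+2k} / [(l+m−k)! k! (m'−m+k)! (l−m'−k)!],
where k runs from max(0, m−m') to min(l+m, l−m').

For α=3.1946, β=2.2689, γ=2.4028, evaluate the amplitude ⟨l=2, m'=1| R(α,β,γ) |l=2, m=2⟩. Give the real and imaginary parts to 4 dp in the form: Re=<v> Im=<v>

Split into d^2_{1,2}(β=2.2689) × two z-phases.
Half-angle: c=0.422631, s=0.906302. N=√(6·1·24·1)=12.000000
Admissible k: 1..1 (factorial args all ≥0)
  k=1: (−1)^0·12.0000/(6)·0.4226^3·0.9063^1 = +0.136832
d^2_{1,2}(2.2689) = +0.136832
Attach z-rotation phases: D = e^{-i(1)(3.1946)}·(+0.136832)·e^{-i(2)(2.4028)} = -0.019936-0.135372i

Re=-0.0199 Im=-0.1354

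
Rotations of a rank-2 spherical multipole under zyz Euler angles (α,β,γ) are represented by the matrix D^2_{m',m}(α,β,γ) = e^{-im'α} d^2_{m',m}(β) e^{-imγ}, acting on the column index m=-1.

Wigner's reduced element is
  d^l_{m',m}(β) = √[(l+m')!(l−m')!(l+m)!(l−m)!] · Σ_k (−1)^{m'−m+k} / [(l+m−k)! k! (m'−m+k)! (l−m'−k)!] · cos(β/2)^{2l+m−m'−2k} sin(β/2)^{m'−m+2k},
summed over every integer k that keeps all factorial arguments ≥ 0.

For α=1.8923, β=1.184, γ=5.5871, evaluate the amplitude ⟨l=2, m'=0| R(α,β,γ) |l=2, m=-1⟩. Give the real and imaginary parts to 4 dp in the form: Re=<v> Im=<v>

Re=-0.3283 Im=0.2744

First d^2_{0,-1}(β=1.184), then the phase factors e^{-i(0)α} and e^{-i(-1)γ}:
Half-angle: c=0.829826, s=0.558022. N=√(2·2·1·6)=4.898979
The bounds max(0,m−m')=0 and min(l+m,l−m')=1 give 2 terms
  k=0: (−1)^1·4.8990/(2)·0.8298^3·0.5580^1 = -0.781067
  k=1: (−1)^2·4.8990/(2)·0.8298^1·0.5580^3 = +0.353196
d^2_{0,-1}(1.184) = -0.781067 +0.353196 = -0.427871
D = (+1.000000+0.000000i)·(-0.427871)·(+0.767358-0.641219i) = -0.328330+0.274359i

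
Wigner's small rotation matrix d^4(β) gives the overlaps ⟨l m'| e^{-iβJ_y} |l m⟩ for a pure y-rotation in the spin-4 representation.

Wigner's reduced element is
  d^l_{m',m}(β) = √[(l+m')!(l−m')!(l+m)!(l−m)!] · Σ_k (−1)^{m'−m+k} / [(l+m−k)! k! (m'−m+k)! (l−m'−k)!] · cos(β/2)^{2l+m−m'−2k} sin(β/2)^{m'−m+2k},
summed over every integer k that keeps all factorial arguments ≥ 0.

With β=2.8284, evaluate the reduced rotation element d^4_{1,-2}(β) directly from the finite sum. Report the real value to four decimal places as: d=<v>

d=-0.5326

d^4_{1,-2}(β=2.8284) via Wigner's sum:
c=cos(2.8284/2)=0.155957, s=sin(2.8284/2)=0.987764; N=√[120·6·2·720]=1018.233765
Admissible k: 0..2 (factorial args all ≥0)
  k=0: (−1)^3·1018.2338/(72)·0.1560^5·0.9878^3 = -0.001257
  k=1: (−1)^4·1018.2338/(48)·0.1560^3·0.9878^5 = +0.075664
  k=2: (−1)^5·1018.2338/(240)·0.1560^1·0.9878^7 = -0.607034
d^4_{1,-2}(2.8284) = -0.001257 +0.075664 -0.607034 = -0.532628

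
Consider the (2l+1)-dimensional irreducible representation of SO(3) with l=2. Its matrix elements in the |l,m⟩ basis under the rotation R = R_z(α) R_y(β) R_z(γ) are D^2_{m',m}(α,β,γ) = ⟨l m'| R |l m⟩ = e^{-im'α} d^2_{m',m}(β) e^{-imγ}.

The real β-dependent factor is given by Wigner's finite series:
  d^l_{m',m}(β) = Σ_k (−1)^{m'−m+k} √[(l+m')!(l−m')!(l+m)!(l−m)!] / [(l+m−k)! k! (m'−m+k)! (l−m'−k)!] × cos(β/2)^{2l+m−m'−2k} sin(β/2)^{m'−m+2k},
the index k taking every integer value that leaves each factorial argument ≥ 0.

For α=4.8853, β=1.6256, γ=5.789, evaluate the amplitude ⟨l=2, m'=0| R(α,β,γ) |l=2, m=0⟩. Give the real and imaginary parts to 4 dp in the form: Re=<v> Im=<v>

D^2_{0,0}(4.8853,1.6256,5.789) = e^{-i·0·4.8853}·d^2_{0,0}(1.6256)·e^{-i·0·5.789}. Compute d first:
With c≡cos(β/2)=0.687468 and s≡sin(β/2)=0.726215, N=[2·2·2·2]^{1/2}=4.000000
k∈{0,1,2} keeps every argument non-negative
  k=0: (−1)^0·4.0000/(4)·0.6875^4·0.7262^0 = +0.223362
  k=1: (−1)^1·4.0000/(1)·0.6875^2·0.7262^2 = -0.997000
  k=2: (−1)^2·4.0000/(4)·0.6875^0·0.7262^4 = +0.278138
d^2_{0,0}(1.6256) = +0.223362 -0.997000 +0.278138 = -0.495499
Phases: e^{-i·(0)·4.8853}=+1.000000+0.000000i, e^{-i·(0)·5.789}=+1.000000+0.000000i ⇒ D=-0.495499+0.000000i

Re=-0.4955 Im=0.0000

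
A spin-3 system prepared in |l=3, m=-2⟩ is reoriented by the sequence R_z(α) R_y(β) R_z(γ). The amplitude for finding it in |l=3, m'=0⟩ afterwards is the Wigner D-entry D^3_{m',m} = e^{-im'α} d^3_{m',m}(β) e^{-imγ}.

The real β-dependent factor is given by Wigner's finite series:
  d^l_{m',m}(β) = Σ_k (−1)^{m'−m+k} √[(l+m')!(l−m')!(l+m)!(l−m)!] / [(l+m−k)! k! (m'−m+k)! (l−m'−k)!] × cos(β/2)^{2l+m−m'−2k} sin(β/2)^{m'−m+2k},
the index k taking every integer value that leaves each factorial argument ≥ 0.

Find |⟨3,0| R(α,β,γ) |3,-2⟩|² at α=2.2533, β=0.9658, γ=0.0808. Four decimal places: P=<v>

P=0.2776

First d^3_{0,-2}(β=0.9658), then the phase factors e^{-i(0)α} and e^{-i(-2)γ}:
Half-angle: c=0.885652, s=0.464350. N=√(6·6·1·120)=65.726707
k∈{0,1} keeps every argument non-negative
  k=0: (−1)^2·65.7267/(12)·0.8857^4·0.4643^2 = +0.726613
  k=1: (−1)^3·65.7267/(12)·0.8857^2·0.4643^4 = -0.199741
d^3_{0,-2}(0.9658) = +0.726613 -0.199741 = +0.526872
|D^3_{0,-2}|² = |d^3_{0,-2}(β)|² = (+0.526872)² = 0.277594 (the z-rotation phases have unit modulus)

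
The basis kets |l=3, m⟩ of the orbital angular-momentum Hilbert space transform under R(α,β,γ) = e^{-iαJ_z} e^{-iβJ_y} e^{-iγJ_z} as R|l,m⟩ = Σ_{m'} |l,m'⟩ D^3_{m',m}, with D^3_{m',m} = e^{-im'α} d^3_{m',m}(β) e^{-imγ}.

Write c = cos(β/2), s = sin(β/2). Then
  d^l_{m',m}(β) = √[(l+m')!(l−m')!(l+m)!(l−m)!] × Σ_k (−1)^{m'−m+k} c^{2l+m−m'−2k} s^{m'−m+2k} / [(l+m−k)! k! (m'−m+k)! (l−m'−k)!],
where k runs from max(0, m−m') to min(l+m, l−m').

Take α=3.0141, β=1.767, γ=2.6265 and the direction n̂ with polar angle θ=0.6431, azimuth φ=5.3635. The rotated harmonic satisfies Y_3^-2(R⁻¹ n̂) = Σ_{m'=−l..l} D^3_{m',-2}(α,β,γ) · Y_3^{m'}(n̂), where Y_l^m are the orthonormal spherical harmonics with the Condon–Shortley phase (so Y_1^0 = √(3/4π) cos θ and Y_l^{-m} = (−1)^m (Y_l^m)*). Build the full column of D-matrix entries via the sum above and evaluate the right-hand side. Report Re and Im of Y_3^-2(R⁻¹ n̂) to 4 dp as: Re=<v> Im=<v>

Re=-0.3925 Im=-0.0242

Need the full column D^3_{m',-2} for m'=−3..3 at α=3.0141, β=1.767, γ=2.6265.
cos(β/2)=0.634450, sin(β/2)=0.772964
d^3_{-3,-2}: single k=1 term ⇒ +0.194635;  D = -0.030650+0.192206i
d^3_{-2,-2}: k∈[0..1] ⇒ +0.065220 -0.484036 = -0.418815;  D = -0.118005+0.401847i
d^3_{-1,-2}: k∈[0..1] ⇒ -0.251273 +0.745933 = +0.494660;  D = -0.198590+0.453046i
d^3_{0,-2}: k∈[0..1] ⇒ +0.530235 -0.787032 = -0.256798;  D = -0.132163+0.220177i
d^3_{1,-2}: k∈[0..1] ⇒ -0.745933 +0.553597 = -0.192335;  D = +0.119151-0.150983i
d^3_{2,-2}: k∈[0..1] ⇒ +0.718459 -0.213283 = +0.505176;  D = +0.360837-0.353552i
d^3_{3,-2}: single k=0 term ⇒ -0.428815;  D = +0.341966-0.258729i
Y_3^{m'}(θ=0.6431,φ=5.3635) and Σ D·Y over m':
  (-0.0307+0.1922i)·(-0.0835+0.0336i)  (-0.1180+0.4018i)·(-0.0780+0.2836i)  (-0.1986+0.4530i)·(+0.2586+0.3394i)  (-0.1322+0.2202i)·(+0.0603+0.0000i)  (+0.1192-0.1510i)·(-0.2586+0.3394i)  (+0.3608-0.3536i)·(-0.0780-0.2836i)  (+0.3420-0.2587i)·(+0.0835+0.0336i)
Y_3^-2(R⁻¹ n̂) = -0.392496-0.024199i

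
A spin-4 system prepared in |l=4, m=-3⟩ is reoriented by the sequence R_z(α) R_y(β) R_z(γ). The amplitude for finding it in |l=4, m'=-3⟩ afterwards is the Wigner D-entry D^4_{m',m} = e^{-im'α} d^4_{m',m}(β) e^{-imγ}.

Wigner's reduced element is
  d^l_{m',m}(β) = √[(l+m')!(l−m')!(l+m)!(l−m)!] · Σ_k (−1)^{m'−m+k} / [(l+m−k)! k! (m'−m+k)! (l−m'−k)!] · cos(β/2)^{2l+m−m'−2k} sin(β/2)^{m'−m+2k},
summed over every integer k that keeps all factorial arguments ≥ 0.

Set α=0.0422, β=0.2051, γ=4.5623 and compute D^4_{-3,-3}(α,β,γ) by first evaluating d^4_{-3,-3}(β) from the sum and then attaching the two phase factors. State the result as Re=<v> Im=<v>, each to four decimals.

D^4_{-3,-3}(0.0422,0.2051,4.5623) = e^{-i·-3·0.0422}·d^4_{-3,-3}(0.2051)·e^{-i·-3·4.5623}. Compute d first:
With c≡cos(β/2)=0.994746 and s≡sin(β/2)=0.102370, N=[1·5040·1·5040]^{1/2}=5040.000000
k: max(0,(-3)−(-3))=0 … min(4+(-3),4−(-3))=1
  k=0: (−1)^0·5040.0000/(5040)·0.9947^8·0.1024^0 = +0.958736
  k=1: (−1)^1·5040.0000/(720)·0.9947^6·0.1024^2 = -0.071076
d^4_{-3,-3}(0.2051) = +0.958736 -0.071076 = +0.887660
Phases: e^{-i·(-3)·0.0422}=+0.991997+0.126262i, e^{-i·(-3)·4.5623}=+0.435206+0.900331i ⇒ D=+0.282316+0.841569i

Re=0.2823 Im=0.8416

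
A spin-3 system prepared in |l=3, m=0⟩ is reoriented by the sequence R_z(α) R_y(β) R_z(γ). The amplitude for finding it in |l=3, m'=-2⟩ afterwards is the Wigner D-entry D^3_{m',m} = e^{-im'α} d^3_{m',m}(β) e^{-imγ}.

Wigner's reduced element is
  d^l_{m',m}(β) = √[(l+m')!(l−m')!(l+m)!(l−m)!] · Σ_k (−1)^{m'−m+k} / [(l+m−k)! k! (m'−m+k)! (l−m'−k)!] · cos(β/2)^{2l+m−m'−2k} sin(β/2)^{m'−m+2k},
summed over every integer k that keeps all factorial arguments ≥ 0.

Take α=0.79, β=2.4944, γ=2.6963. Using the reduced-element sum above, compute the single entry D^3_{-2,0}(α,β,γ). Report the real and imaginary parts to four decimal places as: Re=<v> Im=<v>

Re=0.0037 Im=-0.3971

First d^3_{-2,0}(β=2.4944), then the phase factors e^{-i(-2)α} and e^{-i(0)γ}:
Half-angle: c=0.317978, s=0.948098. N=√(1·120·6·6)=65.726707
k∈{2,3} keeps every argument non-negative
  k=2: (−1)^0·65.7267/(12)·0.3180^4·0.9481^2 = +0.050333
  k=3: (−1)^1·65.7267/(12)·0.3180^2·0.9481^4 = -0.447475
d^3_{-2,0}(2.4944) = +0.050333 -0.447475 = -0.397141
D = (-0.009204+0.999958i)·(-0.397141)·(+1.000000+0.000000i) = +0.003655-0.397124i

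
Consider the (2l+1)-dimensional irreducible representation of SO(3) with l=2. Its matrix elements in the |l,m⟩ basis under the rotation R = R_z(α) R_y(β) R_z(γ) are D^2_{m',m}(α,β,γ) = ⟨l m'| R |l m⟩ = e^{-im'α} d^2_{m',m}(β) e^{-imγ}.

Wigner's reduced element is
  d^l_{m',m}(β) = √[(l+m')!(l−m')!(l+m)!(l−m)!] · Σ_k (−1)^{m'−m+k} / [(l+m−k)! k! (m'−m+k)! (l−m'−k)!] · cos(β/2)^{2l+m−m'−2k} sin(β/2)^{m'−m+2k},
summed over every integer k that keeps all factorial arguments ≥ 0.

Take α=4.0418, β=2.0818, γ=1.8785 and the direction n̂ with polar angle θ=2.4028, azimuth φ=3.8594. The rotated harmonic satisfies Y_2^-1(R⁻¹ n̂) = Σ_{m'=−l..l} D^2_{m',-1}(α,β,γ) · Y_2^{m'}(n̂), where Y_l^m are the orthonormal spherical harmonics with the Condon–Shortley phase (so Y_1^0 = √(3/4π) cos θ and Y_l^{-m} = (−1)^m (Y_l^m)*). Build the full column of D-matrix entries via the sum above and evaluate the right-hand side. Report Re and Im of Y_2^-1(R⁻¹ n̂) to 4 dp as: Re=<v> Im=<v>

Re=-0.1550 Im=0.1951

Need the full column D^2_{m',-1} for m'=−2..2 at α=4.0418, β=2.0818, γ=1.8785.
cos(β/2)=0.505444, sin(β/2)=0.862859
d^2_{-2,-1}: single k=1 term ⇒ +0.222838;  D = -0.191436-0.114057i
d^2_{-1,-1}: k∈[0..1] ⇒ +0.065267 -0.570620 = -0.505354;  D = -0.472443+0.179387i
d^2_{0,-1}: k∈[0..1] ⇒ -0.272919 +0.795369 = +0.522450;  D = -0.158235+0.497911i
d^2_{1,-1}: k∈[0..1] ⇒ +0.570620 -0.554320 = +0.016301;  D = -0.009103-0.013522i
d^2_{2,-1}: single k=0 term ⇒ -0.649416;  D = -0.647437-0.050658i
Y_2^{m'}(θ=2.4028,φ=3.8594) and Σ D·Y over m':
  (-0.1914-0.1141i)·(+0.0236-0.1736i)  (-0.4724+0.1794i)·(+0.2897-0.2530i)  (-0.1582+0.4979i)·(+0.2017+0.0000i)  (-0.0091-0.0135i)·(-0.2897-0.2530i)  (-0.6474-0.0507i)·(+0.0236+0.1736i)
Y_2^-1(R⁻¹ n̂) = -0.154998+0.195109i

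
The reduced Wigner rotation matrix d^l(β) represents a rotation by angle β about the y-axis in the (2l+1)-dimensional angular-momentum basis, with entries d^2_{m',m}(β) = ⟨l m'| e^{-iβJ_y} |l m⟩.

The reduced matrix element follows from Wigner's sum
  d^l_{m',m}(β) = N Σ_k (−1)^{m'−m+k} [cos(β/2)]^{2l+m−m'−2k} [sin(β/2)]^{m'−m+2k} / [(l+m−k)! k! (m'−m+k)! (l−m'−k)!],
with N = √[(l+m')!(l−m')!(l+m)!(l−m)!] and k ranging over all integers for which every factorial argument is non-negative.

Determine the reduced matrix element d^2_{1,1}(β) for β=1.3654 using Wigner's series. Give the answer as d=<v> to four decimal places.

d^2_{1,1}(β=1.3654) via Wigner's sum:
Half-angle: c=0.775872, s=0.630890. N=√(6·1·6·1)=6.000000
k: max(0,(1)−(1))=0 … min(2+(1),2−(1))=1
  k=0: (−1)^0·6.0000/(6)·0.7759^4·0.6309^0 = +0.362377
  k=1: (−1)^1·6.0000/(2)·0.7759^2·0.6309^2 = -0.718802
d^2_{1,1}(1.3654) = +0.362377 -0.718802 = -0.356425

d=-0.3564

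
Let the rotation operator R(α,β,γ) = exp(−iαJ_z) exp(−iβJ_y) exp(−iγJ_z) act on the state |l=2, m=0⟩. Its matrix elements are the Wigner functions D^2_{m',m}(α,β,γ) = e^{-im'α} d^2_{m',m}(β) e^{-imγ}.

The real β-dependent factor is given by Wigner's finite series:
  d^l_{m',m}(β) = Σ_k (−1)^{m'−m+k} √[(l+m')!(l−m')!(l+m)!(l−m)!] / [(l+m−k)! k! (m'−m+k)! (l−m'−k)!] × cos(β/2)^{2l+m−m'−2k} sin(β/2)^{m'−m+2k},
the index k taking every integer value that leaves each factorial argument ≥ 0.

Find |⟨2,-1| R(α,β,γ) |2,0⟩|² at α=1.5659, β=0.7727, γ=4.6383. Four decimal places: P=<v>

P=0.3748

D^2_{-1,0}(1.5659,0.7727,4.6383) = e^{-i·-1·1.5659}·d^2_{-1,0}(0.7727)·e^{-i·0·4.6383}. Compute d first:
c=cos(0.7727/2)=0.926291, s=sin(0.7727/2)=0.376810; N=√[1·6·2·2]=4.898979
k: max(0,(0)−(-1))=1 … min(2+(0),2−(-1))=2
  k=1: (−1)^0·4.8990/(2)·0.9263^3·0.3768^1 = +0.733567
  k=2: (−1)^1·4.8990/(2)·0.9263^1·0.3768^3 = -0.121392
d^2_{-1,0}(0.7727) = +0.733567 -0.121392 = +0.612175
|D^2_{-1,0}|² = |d^2_{-1,0}(β)|² = (+0.612175)² = 0.374758 (the z-rotation phases have unit modulus)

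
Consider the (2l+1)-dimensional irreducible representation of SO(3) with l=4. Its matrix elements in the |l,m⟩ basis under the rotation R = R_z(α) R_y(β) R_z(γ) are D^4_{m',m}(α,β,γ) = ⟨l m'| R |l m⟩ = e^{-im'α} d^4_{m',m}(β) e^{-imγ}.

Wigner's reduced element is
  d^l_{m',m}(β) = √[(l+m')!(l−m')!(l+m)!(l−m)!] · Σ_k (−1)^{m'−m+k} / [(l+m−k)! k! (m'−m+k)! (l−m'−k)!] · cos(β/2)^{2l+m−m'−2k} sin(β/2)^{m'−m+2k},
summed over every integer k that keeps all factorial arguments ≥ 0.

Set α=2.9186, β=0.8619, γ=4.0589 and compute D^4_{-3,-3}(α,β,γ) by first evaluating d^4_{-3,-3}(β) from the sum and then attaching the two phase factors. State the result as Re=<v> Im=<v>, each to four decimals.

Re=0.1092 Im=-0.1942

Split into d^4_{-3,-3}(β=0.8619) × two z-phases.
With c≡cos(β/2)=0.908569 and s≡sin(β/2)=0.417734, N=[1·5040·1·5040]^{1/2}=5040.000000
The bounds max(0,m−m')=0 and min(l+m,l−m')=1 give 2 terms
  k=0: (−1)^0·5040.0000/(5040)·0.9086^8·0.4177^0 = +0.464370
  k=1: (−1)^1·5040.0000/(720)·0.9086^6·0.4177^2 = -0.687142
d^4_{-3,-3}(0.8619) = +0.464370 -0.687142 = -0.222771
Phases: e^{-i·(-3)·2.9186}=-0.784456+0.620185i, e^{-i·(-3)·4.0589}=+0.925034-0.379884i ⇒ D=+0.109169-0.194188i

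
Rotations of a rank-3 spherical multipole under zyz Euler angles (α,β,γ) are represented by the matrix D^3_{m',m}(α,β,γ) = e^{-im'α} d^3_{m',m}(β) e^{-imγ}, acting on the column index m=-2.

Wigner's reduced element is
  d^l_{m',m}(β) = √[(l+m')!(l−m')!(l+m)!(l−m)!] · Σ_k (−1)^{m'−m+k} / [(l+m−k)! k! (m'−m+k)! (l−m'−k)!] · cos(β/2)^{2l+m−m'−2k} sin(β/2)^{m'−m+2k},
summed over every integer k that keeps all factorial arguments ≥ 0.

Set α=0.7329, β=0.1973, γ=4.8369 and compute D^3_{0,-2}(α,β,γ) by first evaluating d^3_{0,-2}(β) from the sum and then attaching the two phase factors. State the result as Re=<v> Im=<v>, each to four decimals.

First d^3_{0,-2}(β=0.1973), then the phase factors e^{-i(0)α} and e^{-i(-2)γ}:
With c≡cos(β/2)=0.995138 and s≡sin(β/2)=0.098490, N=[6·6·1·120]^{1/2}=65.726707
k: max(0,(-2)−(0))=0 … min(3+(-2),3−(0))=1
  k=0: (−1)^2·65.7267/(12)·0.9951^4·0.0985^2 = +0.052105
  k=1: (−1)^3·65.7267/(12)·0.9951^2·0.0985^4 = -0.000510
d^3_{0,-2}(0.1973) = +0.052105 -0.000510 = +0.051595
Phases: e^{-i·(0)·0.7329}=+1.000000+0.000000i, e^{-i·(-2)·4.8369}=-0.969154-0.246456i ⇒ D=-0.050003-0.012716i

Re=-0.0500 Im=-0.0127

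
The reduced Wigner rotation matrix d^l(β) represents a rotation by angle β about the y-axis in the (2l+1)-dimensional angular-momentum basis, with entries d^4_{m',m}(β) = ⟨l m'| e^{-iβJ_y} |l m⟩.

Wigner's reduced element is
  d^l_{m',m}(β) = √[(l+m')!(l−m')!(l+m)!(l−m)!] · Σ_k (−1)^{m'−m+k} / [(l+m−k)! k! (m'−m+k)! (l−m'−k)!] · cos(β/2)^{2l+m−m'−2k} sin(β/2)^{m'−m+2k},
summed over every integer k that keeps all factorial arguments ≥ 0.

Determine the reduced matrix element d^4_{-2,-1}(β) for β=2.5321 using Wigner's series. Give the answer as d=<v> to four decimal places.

d=0.2579

d^4_{-2,-1}(β=2.5321) via Wigner's sum:
Half-angle: c=0.300051, s=0.953923. N=√(2·720·6·120)=1018.233765
The bounds max(0,m−m')=1 and min(l+m,l−m')=3 give 3 terms
  k=1: (−1)^0·1018.2338/(240)·0.3001^7·0.9539^1 = +0.000886
  k=2: (−1)^1·1018.2338/(48)·0.3001^5·0.9539^3 = -0.044784
  k=3: (−1)^2·1018.2338/(72)·0.3001^3·0.9539^5 = +0.301764
d^4_{-2,-1}(2.5321) = +0.000886 -0.044784 +0.301764 = +0.257866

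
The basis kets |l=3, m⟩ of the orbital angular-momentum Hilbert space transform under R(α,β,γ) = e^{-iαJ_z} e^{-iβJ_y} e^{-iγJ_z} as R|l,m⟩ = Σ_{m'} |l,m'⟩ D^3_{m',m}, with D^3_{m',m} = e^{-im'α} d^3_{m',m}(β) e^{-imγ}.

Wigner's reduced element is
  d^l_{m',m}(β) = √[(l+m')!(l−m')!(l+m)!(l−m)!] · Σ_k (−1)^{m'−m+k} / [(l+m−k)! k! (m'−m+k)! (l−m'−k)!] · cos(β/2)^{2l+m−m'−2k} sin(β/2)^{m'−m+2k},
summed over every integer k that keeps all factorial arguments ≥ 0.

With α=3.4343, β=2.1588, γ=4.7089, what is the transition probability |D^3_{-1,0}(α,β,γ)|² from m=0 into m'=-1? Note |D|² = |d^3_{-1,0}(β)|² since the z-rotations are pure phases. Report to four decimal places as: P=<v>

D^3_{-1,0}(3.4343,2.1588,4.7089) = e^{-i·-1·3.4343}·d^3_{-1,0}(2.1588)·e^{-i·0·4.7089}. Compute d first:
Half-angle: c=0.471857, s=0.881675. N=√(2·24·6·6)=41.569219
k: max(0,(0)−(-1))=1 … min(3+(0),3−(-1))=3
  k=1: (−1)^0·41.5692/(12)·0.4719^5·0.8817^1 = +0.071442
  k=2: (−1)^1·41.5692/(4)·0.4719^3·0.8817^3 = -0.748290
  k=3: (−1)^2·41.5692/(12)·0.4719^1·0.8817^5 = +0.870851
d^3_{-1,0}(2.1588) = +0.071442 -0.748290 +0.870851 = +0.194003
|D^3_{-1,0}|² = |d^3_{-1,0}(β)|² = (+0.194003)² = 0.037637 (the z-rotation phases have unit modulus)

P=0.0376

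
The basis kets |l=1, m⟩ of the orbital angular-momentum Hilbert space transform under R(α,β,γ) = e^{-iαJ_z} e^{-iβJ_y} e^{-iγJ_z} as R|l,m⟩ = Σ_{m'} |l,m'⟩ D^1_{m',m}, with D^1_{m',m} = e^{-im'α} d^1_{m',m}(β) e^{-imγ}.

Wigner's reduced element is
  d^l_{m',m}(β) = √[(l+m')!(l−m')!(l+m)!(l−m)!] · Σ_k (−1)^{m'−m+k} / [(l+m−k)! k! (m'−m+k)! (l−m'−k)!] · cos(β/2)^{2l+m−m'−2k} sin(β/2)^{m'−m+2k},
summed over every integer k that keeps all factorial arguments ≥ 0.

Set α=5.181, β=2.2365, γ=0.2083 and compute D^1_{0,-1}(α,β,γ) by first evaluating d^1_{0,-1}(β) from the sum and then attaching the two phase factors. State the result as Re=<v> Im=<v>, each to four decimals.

Re=-0.5441 Im=-0.1150

Split into d^1_{0,-1}(β=2.2365) × two z-phases.
Half-angle: c=0.437257, s=0.899337. N=√(1·1·1·2)=1.414214
The bounds max(0,m−m')=0 and min(l+m,l−m')=0 give 1 term
  k=0: (−1)^1·1.4142/(1)·0.4373^1·0.8993^1 = -0.556127
d^1_{0,-1}(2.2365) = -0.556127
D = (+1.000000+0.000000i)·(-0.556127)·(+0.978384+0.206797i) = -0.544106-0.115005i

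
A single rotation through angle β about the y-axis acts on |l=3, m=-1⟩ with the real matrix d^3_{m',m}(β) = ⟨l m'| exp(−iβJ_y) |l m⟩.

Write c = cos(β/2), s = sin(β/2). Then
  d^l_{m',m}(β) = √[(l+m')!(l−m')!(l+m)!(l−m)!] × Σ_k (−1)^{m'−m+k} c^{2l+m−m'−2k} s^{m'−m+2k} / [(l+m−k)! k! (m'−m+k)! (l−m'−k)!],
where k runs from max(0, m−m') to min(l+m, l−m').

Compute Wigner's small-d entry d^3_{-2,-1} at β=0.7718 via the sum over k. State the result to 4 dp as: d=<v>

d^3_{-2,-1}(β=0.7718) via Wigner's sum:
Half-angle: c=0.926460, s=0.376393. N=√(1·120·2·24)=75.894664
k∈{1,2} keeps every argument non-negative
  k=1: (−1)^0·75.8947/(24)·0.9265^5·0.3764^1 = +0.812410
  k=2: (−1)^1·75.8947/(12)·0.9265^3·0.3764^3 = -0.268185
d^3_{-2,-1}(0.7718) = +0.812410 -0.268185 = +0.544224

d=0.5442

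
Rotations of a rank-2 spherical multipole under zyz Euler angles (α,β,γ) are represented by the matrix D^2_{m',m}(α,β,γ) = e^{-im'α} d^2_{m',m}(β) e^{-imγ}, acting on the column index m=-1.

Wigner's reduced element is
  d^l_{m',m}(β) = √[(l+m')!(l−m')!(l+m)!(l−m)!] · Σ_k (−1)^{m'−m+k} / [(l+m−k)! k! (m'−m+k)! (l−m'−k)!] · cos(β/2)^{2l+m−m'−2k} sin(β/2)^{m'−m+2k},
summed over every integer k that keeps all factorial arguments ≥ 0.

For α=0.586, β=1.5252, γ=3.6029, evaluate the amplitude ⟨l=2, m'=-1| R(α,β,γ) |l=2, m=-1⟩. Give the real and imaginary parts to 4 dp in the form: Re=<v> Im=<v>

Split into d^2_{-1,-1}(β=1.5252) × two z-phases.
c=cos(1.5252/2)=0.723042, s=sin(1.5252/2)=0.690804; N=√[1·6·1·6]=6.000000
Admissible k: 0..1 (factorial args all ≥0)
  k=0: (−1)^0·6.0000/(6)·0.7230^4·0.6908^0 = +0.273310
  k=1: (−1)^1·6.0000/(2)·0.7230^2·0.6908^2 = -0.748442
d^2_{-1,-1}(1.5252) = +0.273310 -0.748442 = -0.475132
D = (+0.833159+0.553033i)·(-0.475132)·(-0.895471-0.445119i) = +0.237521+0.411503i

Re=0.2375 Im=0.4115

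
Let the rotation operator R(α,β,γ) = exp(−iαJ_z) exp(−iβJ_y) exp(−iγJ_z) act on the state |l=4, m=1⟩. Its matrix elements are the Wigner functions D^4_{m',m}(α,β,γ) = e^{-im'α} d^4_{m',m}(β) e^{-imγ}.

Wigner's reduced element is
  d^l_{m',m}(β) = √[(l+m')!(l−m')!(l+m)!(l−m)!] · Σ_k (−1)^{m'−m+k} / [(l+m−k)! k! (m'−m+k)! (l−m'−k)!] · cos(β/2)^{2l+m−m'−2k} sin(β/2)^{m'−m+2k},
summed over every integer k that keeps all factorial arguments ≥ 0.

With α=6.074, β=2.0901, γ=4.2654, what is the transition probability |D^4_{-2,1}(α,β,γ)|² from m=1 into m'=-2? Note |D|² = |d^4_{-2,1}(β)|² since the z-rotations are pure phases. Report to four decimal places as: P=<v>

Split into d^4_{-2,1}(β=2.0901) × two z-phases.
Half-angle: c=0.501859, s=0.864950. N=√(2·720·120·6)=1018.233765
k: max(0,(1)−(-2))=3 … min(4+(1),4−(-2))=5
  k=3: (−1)^0·1018.2338/(72)·0.5019^5·0.8649^3 = +0.291336
  k=4: (−1)^1·1018.2338/(48)·0.5019^3·0.8649^5 = -1.298090
  k=5: (−1)^2·1018.2338/(240)·0.5019^1·0.8649^7 = +0.771176
d^4_{-2,1}(2.0901) = +0.291336 -1.298090 +0.771176 = -0.235577
|D^4_{-2,1}|² = |d^4_{-2,1}(β)|² = (-0.235577)² = 0.055497 (the z-rotation phases have unit modulus)

P=0.0555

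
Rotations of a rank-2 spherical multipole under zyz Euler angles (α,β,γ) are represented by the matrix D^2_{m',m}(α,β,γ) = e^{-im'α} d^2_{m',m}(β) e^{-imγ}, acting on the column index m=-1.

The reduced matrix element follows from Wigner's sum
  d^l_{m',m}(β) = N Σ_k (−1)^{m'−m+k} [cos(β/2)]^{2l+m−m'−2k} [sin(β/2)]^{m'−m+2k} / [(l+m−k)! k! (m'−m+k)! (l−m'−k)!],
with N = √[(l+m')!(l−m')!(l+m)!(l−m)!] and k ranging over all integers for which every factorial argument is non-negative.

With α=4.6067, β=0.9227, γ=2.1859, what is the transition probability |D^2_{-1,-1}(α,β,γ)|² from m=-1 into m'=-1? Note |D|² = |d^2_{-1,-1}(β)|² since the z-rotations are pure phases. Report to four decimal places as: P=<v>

D^2_{-1,-1}(4.6067,0.9227,2.1859) = e^{-i·-1·4.6067}·d^2_{-1,-1}(0.9227)·e^{-i·-1·2.1859}. Compute d first:
Half-angle: c=0.895452, s=0.445157. N=√(1·6·1·6)=6.000000
The bounds max(0,m−m')=0 and min(l+m,l−m')=1 give 2 terms
  k=0: (−1)^0·6.0000/(6)·0.8955^4·0.4452^0 = +0.642939
  k=1: (−1)^1·6.0000/(2)·0.8955^2·0.4452^2 = -0.476687
d^2_{-1,-1}(0.9227) = +0.642939 -0.476687 = +0.166252
|D^2_{-1,-1}|² = |d^2_{-1,-1}(β)|² = (+0.166252)² = 0.027640 (the z-rotation phases have unit modulus)

P=0.0276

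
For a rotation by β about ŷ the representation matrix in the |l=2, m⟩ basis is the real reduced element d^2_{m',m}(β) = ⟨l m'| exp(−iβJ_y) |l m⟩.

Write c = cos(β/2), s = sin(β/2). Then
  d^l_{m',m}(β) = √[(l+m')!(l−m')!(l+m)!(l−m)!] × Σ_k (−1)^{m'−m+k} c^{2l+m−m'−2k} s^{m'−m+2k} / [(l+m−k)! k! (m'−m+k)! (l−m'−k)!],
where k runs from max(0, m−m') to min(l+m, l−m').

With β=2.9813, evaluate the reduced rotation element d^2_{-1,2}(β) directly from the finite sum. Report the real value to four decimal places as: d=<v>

d^2_{-1,2}(β=2.9813) via Wigner's sum:
Half-angle: c=0.080061, s=0.996790. N=√(1·6·24·1)=12.000000
Admissible k: 3..3 (factorial args all ≥0)
  k=3: (−1)^0·12.0000/(6)·0.0801^1·0.9968^3 = +0.158584
d^2_{-1,2}(2.9813) = +0.158584

d=0.1586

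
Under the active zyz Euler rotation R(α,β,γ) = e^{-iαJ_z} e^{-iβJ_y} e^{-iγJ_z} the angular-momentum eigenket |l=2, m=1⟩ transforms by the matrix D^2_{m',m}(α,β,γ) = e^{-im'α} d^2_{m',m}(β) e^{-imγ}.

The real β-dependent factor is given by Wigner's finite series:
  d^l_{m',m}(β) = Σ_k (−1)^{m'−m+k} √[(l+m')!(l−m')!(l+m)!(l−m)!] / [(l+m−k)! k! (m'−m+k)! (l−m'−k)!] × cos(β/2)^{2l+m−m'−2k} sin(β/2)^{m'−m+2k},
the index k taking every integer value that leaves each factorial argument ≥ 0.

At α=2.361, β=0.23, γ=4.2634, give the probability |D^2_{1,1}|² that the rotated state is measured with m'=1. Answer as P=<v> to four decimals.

First d^2_{1,1}(β=0.23), then the phase factors e^{-i(1)α} and e^{-i(1)γ}:
With c≡cos(β/2)=0.993395 and s≡sin(β/2)=0.114747, N=[6·1·6·1]^{1/2}=6.000000
The bounds max(0,m−m')=0 and min(l+m,l−m')=1 give 2 terms
  k=0: (−1)^0·6.0000/(6)·0.9934^4·0.1147^0 = +0.973840
  k=1: (−1)^1·6.0000/(2)·0.9934^2·0.1147^2 = -0.038980
d^2_{1,1}(0.23) = +0.973840 -0.038980 = +0.934859
|D^2_{1,1}|² = |d^2_{1,1}(β)|² = (+0.934859)² = 0.873962 (the z-rotation phases have unit modulus)

P=0.8740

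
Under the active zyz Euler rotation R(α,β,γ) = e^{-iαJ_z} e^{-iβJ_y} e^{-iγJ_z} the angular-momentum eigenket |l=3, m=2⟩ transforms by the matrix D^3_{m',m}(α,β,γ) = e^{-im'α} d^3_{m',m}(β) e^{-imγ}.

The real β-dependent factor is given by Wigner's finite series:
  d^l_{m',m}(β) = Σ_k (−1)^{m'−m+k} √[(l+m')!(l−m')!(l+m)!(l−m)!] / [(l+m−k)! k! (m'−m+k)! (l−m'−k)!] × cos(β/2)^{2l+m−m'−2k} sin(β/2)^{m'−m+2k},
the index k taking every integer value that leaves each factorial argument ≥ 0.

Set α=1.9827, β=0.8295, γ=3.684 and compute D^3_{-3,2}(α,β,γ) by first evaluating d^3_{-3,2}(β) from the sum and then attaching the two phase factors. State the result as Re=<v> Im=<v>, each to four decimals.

Split into d^3_{-3,2}(β=0.8295) × two z-phases.
With c≡cos(β/2)=0.915217 and s≡sin(β/2)=0.402961, N=[1·720·120·1]^{1/2}=293.938769
k∈{5} keeps every argument non-negative
  k=5: (−1)^0·293.9388/(120)·0.9152^1·0.4030^5 = +0.023819
d^3_{-3,2}(0.8295) = +0.023819
Attach z-rotation phases: D = e^{-i(-3)(1.9827)}·(+0.023819)·e^{-i(2)(3.684)} = +0.003581-0.023548i

Re=0.0036 Im=-0.0235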